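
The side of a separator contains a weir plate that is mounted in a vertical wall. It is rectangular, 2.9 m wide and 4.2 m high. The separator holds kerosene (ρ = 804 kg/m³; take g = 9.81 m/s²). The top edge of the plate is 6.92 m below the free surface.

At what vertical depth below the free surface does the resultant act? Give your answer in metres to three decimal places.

γ = ρg = 804 × 9.81 / 1000 = 7.88724 kN/m³.
The centroid lies 4.2/2 = 2.1 m below the top edge, so the centroid depth is h_c = 6.92 + 2.1 = 9.02 m.
A = 2.9 × 4.2 = 12.18 m².
Resultant F = γ·h_c·A = 7.88724 × 9.02 × 12.18 = 866.521 kN.
I_c = b·h³/12 = 2.9 × 4.2³/12 = 17.9046 m⁴.
Centre of pressure: y_p = y_c + I_c/(y_c·A) = 9.02 + 17.9046/(9.02 × 12.18) = 9.02 + 0.162971 = 9.18297 m along the plane.

h_p = 9.183 m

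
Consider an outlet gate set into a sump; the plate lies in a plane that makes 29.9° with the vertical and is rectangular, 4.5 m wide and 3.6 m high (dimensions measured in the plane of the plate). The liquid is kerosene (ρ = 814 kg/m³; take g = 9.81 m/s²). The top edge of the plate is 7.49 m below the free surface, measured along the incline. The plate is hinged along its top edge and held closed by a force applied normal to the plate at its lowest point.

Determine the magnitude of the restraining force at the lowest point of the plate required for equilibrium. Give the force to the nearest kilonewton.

P ≈ 555 kN

γ = ρg = 814 × 9.81 / 1000 = 7.98534 kN/m³.
The plate makes 29.9° with the vertical, i.e. θ = 90° − 29.9° = 60.1° to the horizontal. Measuring y along the incline from the free-surface line, vertical depth h = y·sinθ with sinθ = 0.866897.
The centroid lies 3.6/2 = 1.8 m below the top edge, so y_c = 7.49 + 1.8 = 9.29 m and h_c = 9.29 × 0.866897 = 8.05347 m.
A = 4.5 × 3.6 = 16.2 m².
Resultant F = γ·h_c·A = 7.98534 × 8.05347 × 16.2 = 1041.82 kN.
I_c = b·h³/12 = 4.5 × 3.6³/12 = 17.496 m⁴.
Centre of pressure: y_p = y_c + I_c/(y_c·A) = 9.29 + 17.496/(9.29 × 16.2) = 9.29 + 0.116254 = 9.40625 m along the plane.
The resultant acts 1.8 + 0.116254 = 1.91625 m (along the plate) below the hinge at the top edge, so the moment about the hinge is M = F × 1.91625 = 1041.82 × 1.91625 = 1996.39 kN·m.
A normal force at the bottom, 3.6 m from the hinge, must supply this moment: P = 1996.39/3.6 = 554.553 kN.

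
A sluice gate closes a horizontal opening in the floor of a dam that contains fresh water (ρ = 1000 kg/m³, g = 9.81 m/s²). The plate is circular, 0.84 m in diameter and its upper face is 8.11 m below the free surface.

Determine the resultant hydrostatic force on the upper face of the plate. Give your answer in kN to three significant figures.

F ≈ 44.1 kN

γ = ρg = 1000 × 9.81 = 9810 N/m³ = 9.81 kN/m³.
The plate is horizontal, so pressure is uniform at p = γ·h = 9.81 × 8.11 = 79.5591 kN/m².
A = π(0.42)² = 0.554177 m².
F = p·A = 79.5591 × 0.554177 = 44.0898 kN.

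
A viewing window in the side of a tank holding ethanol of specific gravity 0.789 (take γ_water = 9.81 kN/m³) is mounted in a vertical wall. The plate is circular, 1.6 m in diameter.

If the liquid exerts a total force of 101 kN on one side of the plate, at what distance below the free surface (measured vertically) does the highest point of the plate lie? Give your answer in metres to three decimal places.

d_top ≈ 5.690 m

γ = 0.789 × 9.81 = 7.74009 kN/m³.
A = π(0.8)² = 2.01062 m².
From F = γ·h_c·A, the centroid depth is h_c = 101/(7.74009 × 2.01062) = 6.49001 m.
The centroid is at the centre, 0.8 m below the top of the plate, so the highest point sits at h_top = 6.49001 − 0.8 = 5.69001 m below the surface.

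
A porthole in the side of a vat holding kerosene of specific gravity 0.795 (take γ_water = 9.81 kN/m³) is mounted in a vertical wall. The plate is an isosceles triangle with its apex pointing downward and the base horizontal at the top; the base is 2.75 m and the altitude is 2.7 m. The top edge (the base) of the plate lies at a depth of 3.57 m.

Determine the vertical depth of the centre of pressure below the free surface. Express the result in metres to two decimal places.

h_p = 4.56 m

γ = 0.795 × 9.81 = 7.79895 kN/m³.
With the apex down, the centroid sits h/3 = 2.7/3 = 0.9 m below the base (the top edge), so the centroid depth is h_c = 3.57 + 0.9 = 4.47 m.
A = ½ × 2.75 × 2.7 = 3.7125 m².
Resultant F = γ·h_c·A = 7.79895 × 4.47 × 3.7125 = 129.423 kN.
I_c = b·h³/36 = 2.75 × 2.7³/36 = 1.50356 m⁴.
Centre of pressure: y_p = y_c + I_c/(y_c·A) = 4.47 + 1.50356/(4.47 × 3.7125) = 4.47 + 0.0906039 = 4.5606 m along the plane.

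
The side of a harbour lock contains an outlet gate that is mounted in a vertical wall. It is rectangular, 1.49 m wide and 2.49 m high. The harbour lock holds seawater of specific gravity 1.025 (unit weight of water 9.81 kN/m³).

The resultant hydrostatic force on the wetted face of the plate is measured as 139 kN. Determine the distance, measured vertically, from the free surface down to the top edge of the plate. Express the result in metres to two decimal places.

γ = 1.025 × 9.81 = 10.05525 kN/m³.
A = 1.49 × 2.49 = 3.7101 m².
From F = γ·h_c·A, the centroid depth is h_c = 139/(10.05525 × 3.7101) = 3.72594 m.
The centroid lies 2.49/2 = 1.245 m below the top edge, so the top edge sits at h_top = 3.72594 − 1.245 = 2.48094 m below the surface.

d_top ≈ 2.48 m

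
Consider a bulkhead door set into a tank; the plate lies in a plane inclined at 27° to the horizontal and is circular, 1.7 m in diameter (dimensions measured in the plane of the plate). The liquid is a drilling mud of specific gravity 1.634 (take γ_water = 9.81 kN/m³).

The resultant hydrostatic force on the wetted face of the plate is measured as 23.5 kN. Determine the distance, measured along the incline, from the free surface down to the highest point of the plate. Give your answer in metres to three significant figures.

γ = 1.634 × 9.81 = 16.02954 kN/m³.
A = π(0.85)² = 2.2698 m².
From F = γ·h_c·A, the centroid depth is h_c = 23.5/(16.02954 × 2.2698) = 0.645891 m.
Let θ = 27° be the plate's angle to the horizontal; measure y along the incline from where the plane meets the free surface. Vertical depth h = y·sinθ with sinθ = 0.453990.
Along the incline, y_c = h_c/sinθ = 0.645891/0.453990 = 1.4227 m.
The centroid is at the centre, 0.85 m below the top of the plate, so the highest point sits at y_top = 1.4227 − 0.85 = 0.5727 m along the incline.

y_top ≈ 0.573 m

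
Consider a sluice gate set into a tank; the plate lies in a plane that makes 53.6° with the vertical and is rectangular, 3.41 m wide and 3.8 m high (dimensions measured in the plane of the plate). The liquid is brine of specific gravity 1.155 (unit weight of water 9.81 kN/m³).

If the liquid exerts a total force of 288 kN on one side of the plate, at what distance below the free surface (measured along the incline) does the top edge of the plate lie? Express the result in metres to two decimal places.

γ = 1.155 × 9.81 = 11.33055 kN/m³.
A = 3.41 × 3.8 = 12.958 m².
From F = γ·h_c·A, the centroid depth is h_c = 288/(11.33055 × 12.958) = 1.96157 m.
The plate makes 53.6° with the vertical, i.e. θ = 90° − 53.6° = 36.4° to the horizontal. Measuring y along the incline from the free-surface line, vertical depth h = y·sinθ with sinθ = 0.593419.
Along the incline, y_c = h_c/sinθ = 1.96157/0.593419 = 3.30554 m.
The centroid lies 3.8/2 = 1.9 m below the top edge, so the top edge sits at y_top = 3.30554 − 1.9 = 1.40554 m along the incline.

y_top ≈ 1.41 m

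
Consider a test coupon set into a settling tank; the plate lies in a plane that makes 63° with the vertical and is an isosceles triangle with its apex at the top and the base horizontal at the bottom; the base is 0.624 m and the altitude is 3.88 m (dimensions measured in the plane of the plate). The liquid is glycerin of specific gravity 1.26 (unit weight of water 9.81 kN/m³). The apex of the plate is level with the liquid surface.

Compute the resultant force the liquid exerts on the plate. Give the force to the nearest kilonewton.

γ = 1.26 × 9.81 = 12.3606 kN/m³.
The plate makes 63° with the vertical, i.e. θ = 90° − 63° = 27° to the horizontal. Measuring y along the incline from the free-surface line, vertical depth h = y·sinθ with sinθ = 0.453990.
With the apex up, the centroid sits 2h/3 = 2 × 3.88/3 = 2.58667 m below the apex, so y_c = 2.58667 m and h_c = 2.58667 × 0.453990 = 1.17432 m.
A = ½ × 0.624 × 3.88 = 1.21056 m².
Resultant F = γ·h_c·A = 12.3606 × 1.17432 × 1.21056 = 17.5716 kN.

F ≈ 18 kN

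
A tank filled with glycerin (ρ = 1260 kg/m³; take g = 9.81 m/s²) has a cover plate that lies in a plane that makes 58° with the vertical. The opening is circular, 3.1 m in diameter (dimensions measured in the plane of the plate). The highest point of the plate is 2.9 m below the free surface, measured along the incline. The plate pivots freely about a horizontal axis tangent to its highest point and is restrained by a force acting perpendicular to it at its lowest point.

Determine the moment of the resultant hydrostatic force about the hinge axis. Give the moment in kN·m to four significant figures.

M ≈ 370.7 kN·m

γ = ρg = 1260 × 9.81 / 1000 = 12.3606 kN/m³.
The plate makes 58° with the vertical, i.e. θ = 90° − 58° = 32° to the horizontal. Measuring y along the incline from the free-surface line, vertical depth h = y·sinθ with sinθ = 0.529919.
The centroid is at the centre, 1.55 m below the top of the plate, so y_c = 2.9 + 1.55 = 4.45 m and h_c = 4.45 × 0.529919 = 2.35814 m.
A = π(1.55)² = 7.54768 m².
Resultant F = γ·h_c·A = 12.3606 × 2.35814 × 7.54768 = 220 kN.
I_c = πr⁴/4 = π × 1.55⁴/4 = 4.53332 m⁴.
Centre of pressure: y_p = y_c + I_c/(y_c·A) = 4.45 + 4.53332/(4.45 × 7.54768) = 4.45 + 0.134972 = 4.58497 m along the plane.
The resultant acts 1.55 + 0.134972 = 1.68497 m (along the plate) below the hinge at the top edge, so the moment about the hinge is M = F × 1.68497 = 220 × 1.68497 = 370.693 kN·m.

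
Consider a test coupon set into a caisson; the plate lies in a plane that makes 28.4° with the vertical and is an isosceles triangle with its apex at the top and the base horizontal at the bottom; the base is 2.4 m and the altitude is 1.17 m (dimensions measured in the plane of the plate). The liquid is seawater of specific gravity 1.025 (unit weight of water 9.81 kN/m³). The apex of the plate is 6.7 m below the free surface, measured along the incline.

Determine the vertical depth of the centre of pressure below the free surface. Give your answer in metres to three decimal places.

h_p = 6.589 m

γ = 1.025 × 9.81 = 10.05525 kN/m³.
The plate makes 28.4° with the vertical, i.e. θ = 90° − 28.4° = 61.6° to the horizontal. Measuring y along the incline from the free-surface line, vertical depth h = y·sinθ with sinθ = 0.879649.
With the apex up, the centroid sits 2h/3 = 2 × 1.17/3 = 0.78 m below the apex, so y_c = 6.7 + 0.78 = 7.48 m and h_c = 7.48 × 0.879649 = 6.57977 m.
A = ½ × 2.4 × 1.17 = 1.404 m².
Resultant F = γ·h_c·A = 10.05525 × 6.57977 × 1.404 = 92.8904 kN.
I_c = b·h³/36 = 2.4 × 1.17³/36 = 0.106774 m⁴.
Centre of pressure: y_p = y_c + I_c/(y_c·A) = 7.48 + 0.106774/(7.48 × 1.404) = 7.48 + 0.0101671 = 7.49017 m along the plane.
Vertically, h_p = y_p·sinθ = 7.49017 × 0.879649 = 6.58872 m.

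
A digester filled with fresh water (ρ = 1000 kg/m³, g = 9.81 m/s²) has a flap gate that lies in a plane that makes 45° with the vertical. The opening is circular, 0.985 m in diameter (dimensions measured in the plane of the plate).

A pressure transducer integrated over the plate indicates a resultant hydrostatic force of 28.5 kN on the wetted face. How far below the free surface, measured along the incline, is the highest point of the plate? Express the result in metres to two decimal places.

y_top ≈ 4.90 m

γ = ρg = 1000 × 9.81 = 9810 N/m³ = 9.81 kN/m³.
A = π(0.4925)² = 0.762013 m².
From F = γ·h_c·A, the centroid depth is h_c = 28.5/(9.81 × 0.762013) = 3.81253 m.
The plate makes 45° with the vertical, i.e. θ = 90° − 45° = 45° to the horizontal. Measuring y along the incline from the free-surface line, vertical depth h = y·sinθ with sinθ = 0.707107.
Along the incline, y_c = h_c/sinθ = 3.81253/0.707107 = 5.39173 m.
The centroid is at the centre, 0.4925 m below the top of the plate, so the highest point sits at y_top = 5.39173 − 0.4925 = 4.89923 m along the incline.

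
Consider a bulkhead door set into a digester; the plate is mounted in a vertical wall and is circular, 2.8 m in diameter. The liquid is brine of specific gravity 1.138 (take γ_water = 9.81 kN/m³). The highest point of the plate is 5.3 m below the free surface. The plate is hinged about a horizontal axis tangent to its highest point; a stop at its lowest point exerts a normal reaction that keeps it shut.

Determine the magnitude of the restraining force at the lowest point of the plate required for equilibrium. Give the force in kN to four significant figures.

P ≈ 242.3 kN

γ = 1.138 × 9.81 = 11.16378 kN/m³.
The centroid is at the centre, 1.4 m below the top of the plate, so the centroid depth is h_c = 5.3 + 1.4 = 6.7 m.
A = π(1.4)² = 6.15752 m².
Resultant F = γ·h_c·A = 11.16378 × 6.7 × 6.15752 = 460.566 kN.
I_c = πr⁴/4 = π × 1.4⁴/4 = 3.01719 m⁴.
Centre of pressure: y_p = y_c + I_c/(y_c·A) = 6.7 + 3.01719/(6.7 × 6.15752) = 6.7 + 0.0731345 = 6.77313 m along the plane.
The resultant acts 1.4 + 0.0731345 = 1.47313 m (along the plate) below the hinge at the top edge, so the moment about the hinge is M = F × 1.47313 = 460.566 × 1.47313 = 678.474 kN·m.
A normal force at the bottom, 2.8 m from the hinge, must supply this moment: P = 678.474/2.8 = 242.312 kN.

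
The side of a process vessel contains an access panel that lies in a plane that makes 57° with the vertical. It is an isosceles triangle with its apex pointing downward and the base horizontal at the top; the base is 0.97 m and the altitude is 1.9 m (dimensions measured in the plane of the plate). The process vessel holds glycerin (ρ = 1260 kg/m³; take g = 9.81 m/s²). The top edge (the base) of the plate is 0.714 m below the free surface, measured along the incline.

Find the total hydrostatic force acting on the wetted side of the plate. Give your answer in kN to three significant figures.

γ = ρg = 1260 × 9.81 / 1000 = 12.3606 kN/m³.
The plate makes 57° with the vertical, i.e. θ = 90° − 57° = 33° to the horizontal. Measuring y along the incline from the free-surface line, vertical depth h = y·sinθ with sinθ = 0.544639.
With the apex down, the centroid sits h/3 = 1.9/3 = 0.633333 m below the base (the top edge), so y_c = 0.714 + 0.633333 = 1.34733 m and h_c = 1.34733 × 0.544639 = 0.733808 m.
A = ½ × 0.97 × 1.9 = 0.9215 m².
Resultant F = γ·h_c·A = 12.3606 × 0.733808 × 0.9215 = 8.35829 kN.

F ≈ 8.36 kN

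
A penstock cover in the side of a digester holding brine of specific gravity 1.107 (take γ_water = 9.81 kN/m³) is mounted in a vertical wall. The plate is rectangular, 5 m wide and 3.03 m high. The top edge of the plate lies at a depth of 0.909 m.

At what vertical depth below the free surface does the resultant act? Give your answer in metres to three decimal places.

γ = 1.107 × 9.81 = 10.85967 kN/m³.
The centroid lies 3.03/2 = 1.515 m below the top edge, so the centroid depth is h_c = 0.909 + 1.515 = 2.424 m.
A = 5 × 3.03 = 15.15 m².
Resultant F = γ·h_c·A = 10.85967 × 2.424 × 15.15 = 398.806 kN.
I_c = b·h³/12 = 5 × 3.03³/12 = 11.5909 m⁴.
Centre of pressure: y_p = y_c + I_c/(y_c·A) = 2.424 + 11.5909/(2.424 × 15.15) = 2.424 + 0.315625 = 2.73962 m along the plane.

h_p = 2.740 m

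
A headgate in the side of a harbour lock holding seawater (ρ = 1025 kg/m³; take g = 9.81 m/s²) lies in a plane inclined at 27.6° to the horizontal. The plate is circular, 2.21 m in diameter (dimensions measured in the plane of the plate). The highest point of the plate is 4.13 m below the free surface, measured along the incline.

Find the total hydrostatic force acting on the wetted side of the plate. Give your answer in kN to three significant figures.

γ = ρg = 1025 × 9.81 / 1000 = 10.05525 kN/m³.
Let θ = 27.6° be the plate's angle to the horizontal; measure y along the incline from where the plane meets the free surface. Vertical depth h = y·sinθ with sinθ = 0.463296.
The centroid is at the centre, 1.105 m below the top of the plate, so y_c = 4.13 + 1.105 = 5.235 m and h_c = 5.235 × 0.463296 = 2.42535 m.
A = π(1.105)² = 3.83596 m².
Resultant F = γ·h_c·A = 10.05525 × 2.42535 × 3.83596 = 93.5495 kN.

F ≈ 93.5 kN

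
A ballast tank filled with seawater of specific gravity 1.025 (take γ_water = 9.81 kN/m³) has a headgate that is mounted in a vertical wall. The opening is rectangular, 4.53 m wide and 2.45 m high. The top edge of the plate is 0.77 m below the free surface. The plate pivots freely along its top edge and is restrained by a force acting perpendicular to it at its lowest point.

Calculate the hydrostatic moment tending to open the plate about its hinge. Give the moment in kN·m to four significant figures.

γ = 1.025 × 9.81 = 10.05525 kN/m³.
The centroid lies 2.45/2 = 1.225 m below the top edge, so the centroid depth is h_c = 0.77 + 1.225 = 1.995 m.
A = 4.53 × 2.45 = 11.0985 m².
Resultant F = γ·h_c·A = 10.05525 × 1.995 × 11.0985 = 222.638 kN.
I_c = b·h³/12 = 4.53 × 2.45³/12 = 5.55156 m⁴.
Centre of pressure: y_p = y_c + I_c/(y_c·A) = 1.995 + 5.55156/(1.995 × 11.0985) = 1.995 + 0.250731 = 2.24573 m along the plane.
The resultant acts 1.225 + 0.250731 = 1.47573 m (along the plate) below the hinge at the top edge, so the moment about the hinge is M = F × 1.47573 = 222.638 × 1.47573 = 328.554 kN·m.

M ≈ 328.6 kN·m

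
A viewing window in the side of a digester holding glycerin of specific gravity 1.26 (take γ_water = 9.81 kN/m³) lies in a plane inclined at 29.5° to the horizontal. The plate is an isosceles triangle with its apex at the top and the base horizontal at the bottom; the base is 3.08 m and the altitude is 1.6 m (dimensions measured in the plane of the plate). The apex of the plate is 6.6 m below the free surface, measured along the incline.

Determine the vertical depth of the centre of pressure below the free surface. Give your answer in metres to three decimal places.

γ = 1.26 × 9.81 = 12.3606 kN/m³.
Let θ = 29.5° be the plate's angle to the horizontal; measure y along the incline from where the plane meets the free surface. Vertical depth h = y·sinθ with sinθ = 0.492424.
With the apex up, the centroid sits 2h/3 = 2 × 1.6/3 = 1.06667 m below the apex, so y_c = 6.6 + 1.06667 = 7.66667 m and h_c = 7.66667 × 0.492424 = 3.77525 m.
A = ½ × 3.08 × 1.6 = 2.464 m².
Resultant F = γ·h_c·A = 12.3606 × 3.77525 × 2.464 = 114.981 kN.
I_c = b·h³/36 = 3.08 × 1.6³/36 = 0.350436 m⁴.
Centre of pressure: y_p = y_c + I_c/(y_c·A) = 7.66667 + 0.350436/(7.66667 × 2.464) = 7.66667 + 0.0185507 = 7.68522 m along the plane.
Vertically, h_p = y_p·sinθ = 7.68522 × 0.492424 = 3.78439 m.

h_p = 3.784 m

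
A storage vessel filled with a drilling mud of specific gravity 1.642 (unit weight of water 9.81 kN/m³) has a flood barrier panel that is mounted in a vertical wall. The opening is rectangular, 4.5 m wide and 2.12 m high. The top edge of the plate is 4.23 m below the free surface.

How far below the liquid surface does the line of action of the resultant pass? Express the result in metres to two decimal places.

h_p = 5.36 m

γ = 1.642 × 9.81 = 16.10802 kN/m³.
The centroid lies 2.12/2 = 1.06 m below the top edge, so the centroid depth is h_c = 4.23 + 1.06 = 5.29 m.
A = 4.5 × 2.12 = 9.54 m².
Resultant F = γ·h_c·A = 16.10802 × 5.29 × 9.54 = 812.917 kN.
I_c = b·h³/12 = 4.5 × 2.12³/12 = 3.57305 m⁴.
Centre of pressure: y_p = y_c + I_c/(y_c·A) = 5.29 + 3.57305/(5.29 × 9.54) = 5.29 + 0.0708003 = 5.3608 m along the plane.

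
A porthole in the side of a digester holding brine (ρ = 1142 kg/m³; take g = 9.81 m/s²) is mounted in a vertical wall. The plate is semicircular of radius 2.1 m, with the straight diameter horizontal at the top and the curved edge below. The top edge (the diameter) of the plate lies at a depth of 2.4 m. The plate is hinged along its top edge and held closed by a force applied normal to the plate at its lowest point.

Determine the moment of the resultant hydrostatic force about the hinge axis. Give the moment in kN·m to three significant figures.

γ = ρg = 1142 × 9.81 / 1000 = 11.20302 kN/m³.
The centroid of a semicircle lies 4r/(3π) = 0.891268 m from the diameter, here below the top edge, so the centroid depth is h_c = 2.4 + 0.891268 = 3.29127 m.
A = πr²/2 = π × 2.1²/2 = 6.92721 m².
Resultant F = γ·h_c·A = 11.20302 × 3.29127 × 6.92721 = 255.421 kN.
I_c = (π/8 − 8/(9π))·r⁴ = 0.109757 × 2.1⁴ = 2.13457 m⁴.
Centre of pressure: y_p = y_c + I_c/(y_c·A) = 3.29127 + 2.13457/(3.29127 × 6.92721) = 3.29127 + 0.0936243 = 3.38489 m along the plane.
The resultant acts 0.891268 + 0.0936243 = 0.984892 m (along the plate) below the hinge at the top edge, so the moment about the hinge is M = F × 0.984892 = 255.421 × 0.984892 = 251.562 kN·m.

M ≈ 252 kN·m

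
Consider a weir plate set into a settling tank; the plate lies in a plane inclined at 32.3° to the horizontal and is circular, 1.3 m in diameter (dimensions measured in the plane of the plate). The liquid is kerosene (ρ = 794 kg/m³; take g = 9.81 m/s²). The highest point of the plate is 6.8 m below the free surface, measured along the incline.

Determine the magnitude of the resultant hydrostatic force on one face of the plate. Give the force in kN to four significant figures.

γ = ρg = 794 × 9.81 / 1000 = 7.78914 kN/m³.
Let θ = 32.3° be the plate's angle to the horizontal; measure y along the incline from where the plane meets the free surface. Vertical depth h = y·sinθ with sinθ = 0.534352.
The centroid is at the centre, 0.65 m below the top of the plate, so y_c = 6.8 + 0.65 = 7.45 m and h_c = 7.45 × 0.534352 = 3.98092 m.
A = π(0.65)² = 1.32732 m².
Resultant F = γ·h_c·A = 7.78914 × 3.98092 × 1.32732 = 41.1575 kN.

F ≈ 41.16 kN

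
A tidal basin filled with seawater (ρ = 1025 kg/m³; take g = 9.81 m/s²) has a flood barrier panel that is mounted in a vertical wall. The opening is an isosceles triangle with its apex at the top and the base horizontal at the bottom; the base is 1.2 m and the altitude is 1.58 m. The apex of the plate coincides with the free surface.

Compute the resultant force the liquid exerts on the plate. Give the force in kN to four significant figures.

F ≈ 10.04 kN

γ = ρg = 1025 × 9.81 / 1000 = 10.05525 kN/m³.
With the apex up, the centroid sits 2h/3 = 2 × 1.58/3 = 1.05333 m below the apex, so the centroid depth is h_c = 1.05333 m.
A = ½ × 1.2 × 1.58 = 0.948 m².
Resultant F = γ·h_c·A = 10.05525 × 1.05333 × 0.948 = 10.0407 kN.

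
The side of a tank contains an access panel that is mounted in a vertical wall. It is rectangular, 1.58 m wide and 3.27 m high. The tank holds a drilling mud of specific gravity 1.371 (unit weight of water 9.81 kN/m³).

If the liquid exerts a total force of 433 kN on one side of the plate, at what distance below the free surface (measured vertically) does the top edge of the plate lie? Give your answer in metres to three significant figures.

γ = 1.371 × 9.81 = 13.44951 kN/m³.
A = 1.58 × 3.27 = 5.1666 m².
From F = γ·h_c·A, the centroid depth is h_c = 433/(13.44951 × 5.1666) = 6.23127 m.
The centroid lies 3.27/2 = 1.635 m below the top edge, so the top edge sits at h_top = 6.23127 − 1.635 = 4.59627 m below the surface.

d_top ≈ 4.60 m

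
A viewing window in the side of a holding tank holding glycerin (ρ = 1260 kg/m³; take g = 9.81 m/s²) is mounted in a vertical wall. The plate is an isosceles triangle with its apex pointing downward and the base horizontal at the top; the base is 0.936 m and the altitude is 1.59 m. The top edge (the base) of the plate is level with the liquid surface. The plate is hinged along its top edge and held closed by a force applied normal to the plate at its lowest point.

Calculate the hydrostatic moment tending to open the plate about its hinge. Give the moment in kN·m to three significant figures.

M ≈ 3.88 kN·m

γ = ρg = 1260 × 9.81 / 1000 = 12.3606 kN/m³.
With the apex down, the centroid sits h/3 = 1.59/3 = 0.53 m below the base (the top edge), so the centroid depth is h_c = 0.53 m.
A = ½ × 0.936 × 1.59 = 0.74412 m².
Resultant F = γ·h_c·A = 12.3606 × 0.53 × 0.74412 = 4.87482 kN.
I_c = b·h³/36 = 0.936 × 1.59³/36 = 0.104512 m⁴.
Centre of pressure: y_p = y_c + I_c/(y_c·A) = 0.53 + 0.104512/(0.53 × 0.74412) = 0.53 + 0.265001 = 0.795001 m along the plane.
The resultant acts 0.53 + 0.265001 = 0.795001 m (along the plate) below the hinge at the top edge, so the moment about the hinge is M = F × 0.795001 = 4.87482 × 0.795001 = 3.87549 kN·m.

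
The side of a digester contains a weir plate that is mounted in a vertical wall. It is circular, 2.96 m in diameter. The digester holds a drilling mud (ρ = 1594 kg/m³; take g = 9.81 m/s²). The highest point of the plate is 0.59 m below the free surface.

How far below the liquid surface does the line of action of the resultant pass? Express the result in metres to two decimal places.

h_p = 2.33 m

γ = ρg = 1594 × 9.81 / 1000 = 15.63714 kN/m³.
The centroid is at the centre, 1.48 m below the top of the plate, so the centroid depth is h_c = 0.59 + 1.48 = 2.07 m.
A = π(1.48)² = 6.88134 m².
Resultant F = γ·h_c·A = 15.63714 × 2.07 × 6.88134 = 222.741 kN.
I_c = πr⁴/4 = π × 1.48⁴/4 = 3.76822 m⁴.
Centre of pressure: y_p = y_c + I_c/(y_c·A) = 2.07 + 3.76822/(2.07 × 6.88134) = 2.07 + 0.264541 = 2.33454 m along the plane.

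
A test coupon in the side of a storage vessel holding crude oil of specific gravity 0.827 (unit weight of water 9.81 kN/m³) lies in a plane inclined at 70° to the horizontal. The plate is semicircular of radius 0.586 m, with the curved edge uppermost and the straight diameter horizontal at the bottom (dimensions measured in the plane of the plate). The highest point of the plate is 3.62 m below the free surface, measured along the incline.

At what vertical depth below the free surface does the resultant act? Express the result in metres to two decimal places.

h_p = 3.72 m

γ = 0.827 × 9.81 = 8.11287 kN/m³.
Let θ = 70° be the plate's angle to the horizontal; measure y along the incline from where the plane meets the free surface. Vertical depth h = y·sinθ with sinθ = 0.939693.
The centroid lies 4r/(3π) = 0.248706 m above the diameter, so r − 4r/(3π) = 0.586 − 0.248706 = 0.337294 m below the topmost point, so y_c = 3.62 + 0.337294 = 3.95729 m and h_c = 3.95729 × 0.939693 = 3.71864 m.
A = πr²/2 = π × 0.586²/2 = 0.539405 m².
Resultant F = γ·h_c·A = 8.11287 × 3.71864 × 0.539405 = 16.2732 kN.
I_c = (π/8 − 8/(9π))·r⁴ = 0.109757 × 0.586⁴ = 0.0129426 m⁴.
Centre of pressure: y_p = y_c + I_c/(y_c·A) = 3.95729 + 0.0129426/(3.95729 × 0.539405) = 3.95729 + 0.00606329 = 3.96335 m along the plane.
Vertically, h_p = y_p·sinθ = 3.96335 × 0.939693 = 3.72433 m.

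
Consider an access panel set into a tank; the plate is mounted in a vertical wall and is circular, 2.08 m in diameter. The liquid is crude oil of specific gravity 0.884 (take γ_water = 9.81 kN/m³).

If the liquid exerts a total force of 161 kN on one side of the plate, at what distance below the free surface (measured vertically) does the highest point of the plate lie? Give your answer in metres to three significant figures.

γ = 0.884 × 9.81 = 8.67204 kN/m³.
A = π(1.04)² = 3.39795 m².
From F = γ·h_c·A, the centroid depth is h_c = 161/(8.67204 × 3.39795) = 5.46371 m.
The centroid is at the centre, 1.04 m below the top of the plate, so the highest point sits at h_top = 5.46371 − 1.04 = 4.42371 m below the surface.

d_top ≈ 4.42 m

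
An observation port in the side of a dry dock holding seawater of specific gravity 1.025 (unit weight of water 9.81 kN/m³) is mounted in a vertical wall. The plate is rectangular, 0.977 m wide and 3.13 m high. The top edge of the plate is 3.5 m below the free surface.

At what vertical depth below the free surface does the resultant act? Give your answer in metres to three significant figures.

γ = 1.025 × 9.81 = 10.05525 kN/m³.
The centroid lies 3.13/2 = 1.565 m below the top edge, so the centroid depth is h_c = 3.5 + 1.565 = 5.065 m.
A = 0.977 × 3.13 = 3.05801 m².
Resultant F = γ·h_c·A = 10.05525 × 5.065 × 3.05801 = 155.744 kN.
I_c = b·h³/12 = 0.977 × 3.13³/12 = 2.49658 m⁴.
Centre of pressure: y_p = y_c + I_c/(y_c·A) = 5.065 + 2.49658/(5.065 × 3.05801) = 5.065 + 0.161186 = 5.22619 m along the plane.

h_p = 5.23 m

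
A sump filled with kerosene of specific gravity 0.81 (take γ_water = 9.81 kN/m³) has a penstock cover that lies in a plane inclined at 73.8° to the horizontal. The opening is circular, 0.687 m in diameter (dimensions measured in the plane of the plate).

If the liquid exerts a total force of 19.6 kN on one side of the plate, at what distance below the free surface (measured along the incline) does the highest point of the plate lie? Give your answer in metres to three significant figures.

y_top ≈ 6.59 m

γ = 0.81 × 9.81 = 7.9461 kN/m³.
A = π(0.3435)² = 0.370684 m².
From F = γ·h_c·A, the centroid depth is h_c = 19.6/(7.9461 × 0.370684) = 6.65424 m.
Let θ = 73.8° be the plate's angle to the horizontal; measure y along the incline from where the plane meets the free surface. Vertical depth h = y·sinθ with sinθ = 0.960294.
Along the incline, y_c = h_c/sinθ = 6.65424/0.960294 = 6.92938 m.
The centroid is at the centre, 0.3435 m below the top of the plate, so the highest point sits at y_top = 6.92938 − 0.3435 = 6.58588 m along the incline.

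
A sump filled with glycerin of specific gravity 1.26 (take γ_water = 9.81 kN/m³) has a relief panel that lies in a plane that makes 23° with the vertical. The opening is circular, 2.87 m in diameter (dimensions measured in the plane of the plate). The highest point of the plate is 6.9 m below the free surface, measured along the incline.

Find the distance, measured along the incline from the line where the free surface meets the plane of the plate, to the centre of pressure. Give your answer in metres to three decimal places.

γ = 1.26 × 9.81 = 12.3606 kN/m³.
The plate makes 23° with the vertical, i.e. θ = 90° − 23° = 67° to the horizontal. Measuring y along the incline from the free-surface line, vertical depth h = y·sinθ with sinθ = 0.920505.
The centroid is at the centre, 1.435 m below the top of the plate, so y_c = 6.9 + 1.435 = 8.335 m and h_c = 8.335 × 0.920505 = 7.67241 m.
A = π(1.435)² = 6.46925 m².
Resultant F = γ·h_c·A = 12.3606 × 7.67241 × 6.46925 = 613.515 kN.
I_c = πr⁴/4 = π × 1.435⁴/4 = 3.33041 m⁴.
Centre of pressure: y_p = y_c + I_c/(y_c·A) = 8.335 + 3.33041/(8.335 × 6.46925) = 8.335 + 0.0617644 = 8.39676 m along the plane.

y_p = 8.397 m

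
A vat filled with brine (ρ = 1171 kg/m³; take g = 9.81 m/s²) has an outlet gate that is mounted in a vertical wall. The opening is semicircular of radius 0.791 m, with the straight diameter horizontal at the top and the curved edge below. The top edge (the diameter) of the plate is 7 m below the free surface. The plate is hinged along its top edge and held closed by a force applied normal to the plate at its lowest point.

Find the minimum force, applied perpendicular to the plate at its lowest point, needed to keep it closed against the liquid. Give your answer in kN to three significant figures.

γ = ρg = 1171 × 9.81 / 1000 = 11.48751 kN/m³.
The centroid of a semicircle lies 4r/(3π) = 0.335711 m from the diameter, here below the top edge, so the centroid depth is h_c = 7 + 0.335711 = 7.33571 m.
A = πr²/2 = π × 0.791²/2 = 0.982817 m².
Resultant F = γ·h_c·A = 11.48751 × 7.33571 × 0.982817 = 82.821 kN.
I_c = (π/8 − 8/(9π))·r⁴ = 0.109757 × 0.791⁴ = 0.0429673 m⁴.
Centre of pressure: y_p = y_c + I_c/(y_c·A) = 7.33571 + 0.0429673/(7.33571 × 0.982817) = 7.33571 + 0.00595968 = 7.34167 m along the plane.
The resultant acts 0.335711 + 0.00595968 = 0.341671 m (along the plate) below the hinge at the top edge, so the moment about the hinge is M = F × 0.341671 = 82.821 × 0.341671 = 28.2975 kN·m.
A normal force at the bottom, 0.791 m from the hinge, must supply this moment: P = 28.2975/0.791 = 35.7743 kN.

P ≈ 35.8 kN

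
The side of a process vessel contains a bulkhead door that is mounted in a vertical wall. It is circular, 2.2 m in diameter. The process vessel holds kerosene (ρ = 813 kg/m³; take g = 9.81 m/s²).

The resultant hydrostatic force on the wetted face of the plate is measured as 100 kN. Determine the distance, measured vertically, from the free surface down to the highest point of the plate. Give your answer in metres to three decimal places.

γ = ρg = 813 × 9.81 / 1000 = 7.97553 kN/m³.
A = π(1.1)² = 3.80133 m².
From F = γ·h_c·A, the centroid depth is h_c = 100/(7.97553 × 3.80133) = 3.29841 m.
The centroid is at the centre, 1.1 m below the top of the plate, so the highest point sits at h_top = 3.29841 − 1.1 = 2.19841 m below the surface.

d_top ≈ 2.198 m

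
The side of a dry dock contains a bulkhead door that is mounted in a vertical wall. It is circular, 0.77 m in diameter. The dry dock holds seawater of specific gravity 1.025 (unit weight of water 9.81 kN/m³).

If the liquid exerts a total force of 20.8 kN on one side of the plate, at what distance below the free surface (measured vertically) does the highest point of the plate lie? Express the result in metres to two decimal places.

γ = 1.025 × 9.81 = 10.05525 kN/m³.
A = π(0.385)² = 0.465663 m².
From F = γ·h_c·A, the centroid depth is h_c = 20.8/(10.05525 × 0.465663) = 4.44221 m.
The centroid is at the centre, 0.385 m below the top of the plate, so the highest point sits at h_top = 4.44221 − 0.385 = 4.05721 m below the surface.

d_top ≈ 4.06 m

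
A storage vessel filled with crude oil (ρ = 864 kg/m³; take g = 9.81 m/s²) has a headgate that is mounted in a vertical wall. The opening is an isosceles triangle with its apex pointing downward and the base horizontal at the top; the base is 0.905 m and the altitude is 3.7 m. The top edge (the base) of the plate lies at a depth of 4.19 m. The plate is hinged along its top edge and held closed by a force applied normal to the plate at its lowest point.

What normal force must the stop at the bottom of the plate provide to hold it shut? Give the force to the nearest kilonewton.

P ≈ 29 kN

γ = ρg = 864 × 9.81 / 1000 = 8.47584 kN/m³.
With the apex down, the centroid sits h/3 = 3.7/3 = 1.23333 m below the base (the top edge), so the centroid depth is h_c = 4.19 + 1.23333 = 5.42333 m.
A = ½ × 0.905 × 3.7 = 1.67425 m².
Resultant F = γ·h_c·A = 8.47584 × 5.42333 × 1.67425 = 76.9607 kN.
I_c = b·h³/36 = 0.905 × 3.7³/36 = 1.27336 m⁴.
Centre of pressure: y_p = y_c + I_c/(y_c·A) = 5.42333 + 1.27336/(5.42333 × 1.67425) = 5.42333 + 0.140238 = 5.56357 m along the plane.
The resultant acts 1.23333 + 0.140238 = 1.37357 m (along the plate) below the hinge at the top edge, so the moment about the hinge is M = F × 1.37357 = 76.9607 × 1.37357 = 105.711 kN·m.
A normal force at the bottom, 3.7 m from the hinge, must supply this moment: P = 105.711/3.7 = 28.5705 kN.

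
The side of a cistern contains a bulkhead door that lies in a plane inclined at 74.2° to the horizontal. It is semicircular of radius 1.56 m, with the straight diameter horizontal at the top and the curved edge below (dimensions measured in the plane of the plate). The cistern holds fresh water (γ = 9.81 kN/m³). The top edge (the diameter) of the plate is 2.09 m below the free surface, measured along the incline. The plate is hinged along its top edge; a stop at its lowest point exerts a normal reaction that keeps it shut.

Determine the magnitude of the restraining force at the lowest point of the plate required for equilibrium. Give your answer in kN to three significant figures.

P ≈ 46.1 kN

γ = 9.81 kN/m³.
Let θ = 74.2° be the plate's angle to the horizontal; measure y along the incline from where the plane meets the free surface. Vertical depth h = y·sinθ with sinθ = 0.962218.
The centroid of a semicircle lies 4r/(3π) = 0.662085 m from the diameter, here below the top edge, so y_c = 2.09 + 0.662085 = 2.75209 m and h_c = 2.75209 × 0.962218 = 2.64811 m.
A = πr²/2 = π × 1.56²/2 = 3.82269 m².
Resultant F = γ·h_c·A = 9.81 × 2.64811 × 3.82269 = 99.3057 kN.
I_c = (π/8 − 8/(9π))·r⁴ = 0.109757 × 1.56⁴ = 0.650026 m⁴.
Centre of pressure: y_p = y_c + I_c/(y_c·A) = 2.75209 + 0.650026/(2.75209 × 3.82269) = 2.75209 + 0.0617873 = 2.81388 m along the plane.
The resultant acts 0.662085 + 0.0617873 = 0.723872 m (along the plate) below the hinge at the top edge, so the moment about the hinge is M = F × 0.723872 = 99.3057 × 0.723872 = 71.8846 kN·m.
A normal force at the bottom, 1.56 m from the hinge, must supply this moment: P = 71.8846/1.56 = 46.0799 kN.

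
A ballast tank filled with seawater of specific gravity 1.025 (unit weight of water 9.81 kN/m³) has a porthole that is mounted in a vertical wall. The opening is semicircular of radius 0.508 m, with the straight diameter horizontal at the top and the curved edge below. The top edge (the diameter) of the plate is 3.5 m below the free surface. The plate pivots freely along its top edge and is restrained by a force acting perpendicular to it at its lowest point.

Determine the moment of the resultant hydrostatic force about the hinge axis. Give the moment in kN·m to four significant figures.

M ≈ 3.339 kN·m

γ = 1.025 × 9.81 = 10.05525 kN/m³.
The centroid of a semicircle lies 4r/(3π) = 0.215602 m from the diameter, here below the top edge, so the centroid depth is h_c = 3.5 + 0.215602 = 3.7156 m.
A = πr²/2 = π × 0.508²/2 = 0.405366 m².
Resultant F = γ·h_c·A = 10.05525 × 3.7156 × 0.405366 = 15.145 kN.
I_c = (π/8 − 8/(9π))·r⁴ = 0.109757 × 0.508⁴ = 0.00730949 m⁴.
Centre of pressure: y_p = y_c + I_c/(y_c·A) = 3.7156 + 0.00730949/(3.7156 × 0.405366) = 3.7156 + 0.00485301 = 3.72045 m along the plane.
The resultant acts 0.215602 + 0.00485301 = 0.220455 m (along the plate) below the hinge at the top edge, so the moment about the hinge is M = F × 0.220455 = 15.145 × 0.220455 = 3.33879 kN·m.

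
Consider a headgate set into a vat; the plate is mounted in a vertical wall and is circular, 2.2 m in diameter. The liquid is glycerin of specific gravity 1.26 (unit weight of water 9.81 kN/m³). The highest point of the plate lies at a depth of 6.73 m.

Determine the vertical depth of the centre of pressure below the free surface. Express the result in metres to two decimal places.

h_p = 7.87 m

γ = 1.26 × 9.81 = 12.3606 kN/m³.
The centroid is at the centre, 1.1 m below the top of the plate, so the centroid depth is h_c = 6.73 + 1.1 = 7.83 m.
A = π(1.1)² = 3.80133 m².
Resultant F = γ·h_c·A = 12.3606 × 7.83 × 3.80133 = 367.906 kN.
I_c = πr⁴/4 = π × 1.1⁴/4 = 1.1499 m⁴.
Centre of pressure: y_p = y_c + I_c/(y_c·A) = 7.83 + 1.1499/(7.83 × 3.80133) = 7.83 + 0.0386334 = 7.86863 m along the plane.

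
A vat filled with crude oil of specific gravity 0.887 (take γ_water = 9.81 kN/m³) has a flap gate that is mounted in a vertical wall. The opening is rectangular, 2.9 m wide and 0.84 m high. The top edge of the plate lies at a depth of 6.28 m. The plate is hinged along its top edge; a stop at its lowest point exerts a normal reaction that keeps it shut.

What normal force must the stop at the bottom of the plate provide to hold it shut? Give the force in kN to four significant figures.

γ = 0.887 × 9.81 = 8.70147 kN/m³.
The centroid lies 0.84/2 = 0.42 m below the top edge, so the centroid depth is h_c = 6.28 + 0.42 = 6.7 m.
A = 2.9 × 0.84 = 2.436 m².
Resultant F = γ·h_c·A = 8.70147 × 6.7 × 2.436 = 142.018 kN.
I_c = b·h³/12 = 2.9 × 0.84³/12 = 0.143237 m⁴.
Centre of pressure: y_p = y_c + I_c/(y_c·A) = 6.7 + 0.143237/(6.7 × 2.436) = 6.7 + 0.00877613 = 6.70878 m along the plane.
The resultant acts 0.42 + 0.00877613 = 0.428776 m (along the plate) below the hinge at the top edge, so the moment about the hinge is M = F × 0.428776 = 142.018 × 0.428776 = 60.8939 kN·m.
A normal force at the bottom, 0.84 m from the hinge, must supply this moment: P = 60.8939/0.84 = 72.4927 kN.

P ≈ 72.49 kN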